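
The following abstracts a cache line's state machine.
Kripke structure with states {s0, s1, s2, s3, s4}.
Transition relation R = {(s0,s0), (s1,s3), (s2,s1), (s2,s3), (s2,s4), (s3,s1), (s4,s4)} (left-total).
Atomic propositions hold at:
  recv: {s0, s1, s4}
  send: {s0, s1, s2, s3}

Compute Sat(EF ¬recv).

{s1, s2, s3}

Sat(¬recv) = {s2, s3}
EF ¬recv: least fixpoint, start Z0 = {s2, s3}, add states with some successor in Z. Z1 = {s1, s2, s3}; fixed.
Sat(EF ¬recv) = {s1, s2, s3}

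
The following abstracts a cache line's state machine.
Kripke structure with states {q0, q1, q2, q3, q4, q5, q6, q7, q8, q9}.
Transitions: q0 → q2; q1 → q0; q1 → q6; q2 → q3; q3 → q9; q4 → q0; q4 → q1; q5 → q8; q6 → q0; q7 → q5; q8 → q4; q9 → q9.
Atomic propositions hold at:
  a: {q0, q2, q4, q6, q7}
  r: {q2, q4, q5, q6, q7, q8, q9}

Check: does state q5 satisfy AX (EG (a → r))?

No

Sat(a → r) = {q1, q2, q3, q4, q5, q6, q7, q8, q9}
EG (a → r): greatest fixpoint, start Z0 = {q1, q2, q3, q4, q5, q6, q7, q8, q9}, keep only states in Sat with some successor in Z. Z1 = {q1, q2, q3, q4, q5, q7, q8, q9}; Z2 = {q2, q3, q4, q5, q7, q8, q9}; Z3 = {q2, q3, q5, q7, q8, q9}; Z4 = {q2, q3, q5, q7, q9}; Z5 = {q2, q3, q7, q9}; Z6 = {q2, q3, q9}; fixed.
Sat(EG (a → r)) = {q2, q3, q9}
Sat(AX (EG (a → r))) = {s : every successor in {q2, q3, q9}} = {q0, q2, q3, q9}
q5 ∉ Sat(AX (EG (a → r))) = {q0, q2, q3, q9}, so the formula does not hold at q5.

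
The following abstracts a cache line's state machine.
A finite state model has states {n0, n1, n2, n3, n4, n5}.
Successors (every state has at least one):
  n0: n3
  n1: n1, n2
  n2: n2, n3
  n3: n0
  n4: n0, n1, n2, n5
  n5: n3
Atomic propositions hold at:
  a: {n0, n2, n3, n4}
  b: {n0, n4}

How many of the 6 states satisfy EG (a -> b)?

2

Sat(a -> b) = {n0, n1, n4, n5}
EG (a -> b): greatest fixpoint, start Z0 = {n0, n1, n4, n5}, keep only states in Sat with some successor in Z. Z1 = {n1, n4}; fixed.
Sat(EG (a -> b)) = {n1, n4}
|Sat(EG (a -> b))| = |{n1, n4}| = 2.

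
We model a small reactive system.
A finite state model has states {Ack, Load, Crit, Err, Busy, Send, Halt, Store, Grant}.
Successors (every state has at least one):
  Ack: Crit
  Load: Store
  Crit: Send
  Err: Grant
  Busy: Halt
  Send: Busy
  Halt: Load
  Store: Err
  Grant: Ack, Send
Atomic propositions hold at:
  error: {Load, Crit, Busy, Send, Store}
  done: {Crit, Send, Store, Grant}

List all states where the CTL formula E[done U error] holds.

{Load, Crit, Busy, Send, Store, Grant}

E[done U error]: least fixpoint, start Z0 = Sat(error) = {Load, Crit, Busy, Send, Store}, add states in Sat(done) with some successor in Z. Z1 = {Load, Crit, Busy, Send, Store, Grant}; fixed.
Sat(E[done U error]) = {Load, Crit, Busy, Send, Store, Grant}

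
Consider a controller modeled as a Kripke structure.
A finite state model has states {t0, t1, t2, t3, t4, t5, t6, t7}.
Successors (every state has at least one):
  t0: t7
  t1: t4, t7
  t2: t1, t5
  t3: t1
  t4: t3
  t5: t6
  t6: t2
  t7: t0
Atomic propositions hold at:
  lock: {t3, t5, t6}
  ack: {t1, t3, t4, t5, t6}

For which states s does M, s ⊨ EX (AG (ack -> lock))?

{t0, t1, t7}

Sat(ack -> lock) = {t0, t2, t3, t5, t6, t7}
AG (ack -> lock): greatest fixpoint, start Z0 = {t0, t2, t3, t5, t6, t7}, keep only states in Sat with every successor in Z. Z1 = {t0, t5, t6, t7}; Z2 = {t0, t5, t7}; Z3 = {t0, t7}; fixed.
Sat(AG (ack -> lock)) = {t0, t7}
Sat(EX (AG (ack -> lock))) = {s : some successor in {t0, t7}} = {t0, t1, t7}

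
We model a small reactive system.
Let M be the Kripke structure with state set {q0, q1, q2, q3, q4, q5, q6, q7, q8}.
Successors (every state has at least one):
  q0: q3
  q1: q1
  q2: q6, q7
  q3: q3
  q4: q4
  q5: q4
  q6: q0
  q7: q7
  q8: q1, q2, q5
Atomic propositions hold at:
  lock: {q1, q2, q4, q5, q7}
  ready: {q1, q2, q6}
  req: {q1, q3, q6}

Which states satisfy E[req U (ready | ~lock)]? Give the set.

Sat(~lock) = {q0, q3, q6, q8}
Sat(ready | ~lock) = {q0, q1, q2, q3, q6, q8}
E[req U (ready | ~lock)]: least fixpoint, start Z0 = Sat((ready | ~lock)) = {q0, q1, q2, q3, q6, q8}, add states in Sat(req) with some successor in Z. Already a fixed point.
Sat(E[req U (ready | ~lock)]) = {q0, q1, q2, q3, q6, q8}

{q0, q1, q2, q3, q6, q8}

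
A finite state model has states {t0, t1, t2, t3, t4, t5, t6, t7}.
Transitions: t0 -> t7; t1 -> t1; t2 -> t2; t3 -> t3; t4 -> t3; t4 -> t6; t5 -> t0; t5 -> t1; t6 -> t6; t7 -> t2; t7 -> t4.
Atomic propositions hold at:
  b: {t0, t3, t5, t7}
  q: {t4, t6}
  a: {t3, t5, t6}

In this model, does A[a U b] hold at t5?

A[a U b]: least fixpoint, start Z0 = Sat(b) = {t0, t3, t5, t7}, add states in Sat(a) with every successor in Z. Already a fixed point.
Sat(A[a U b]) = {t0, t3, t5, t7}
t5 ∈ Sat(A[a U b]) = {t0, t3, t5, t7}, so the formula holds at t5.

Yes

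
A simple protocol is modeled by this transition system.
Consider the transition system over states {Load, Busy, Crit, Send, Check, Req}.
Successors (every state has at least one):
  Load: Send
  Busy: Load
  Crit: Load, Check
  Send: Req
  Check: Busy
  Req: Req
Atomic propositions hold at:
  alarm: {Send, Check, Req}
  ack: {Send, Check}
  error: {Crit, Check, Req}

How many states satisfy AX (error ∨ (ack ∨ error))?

Sat(ack ∨ error) = {Crit, Send, Check, Req}
Sat(error ∨ (ack ∨ error)) = {Crit, Send, Check, Req}
Sat(AX (error ∨ (ack ∨ error))) = {s : every successor in {Crit, Send, Check, Req}} = {Load, Send, Req}
|Sat(AX (error ∨ (ack ∨ error)))| = |{Load, Send, Req}| = 3.

3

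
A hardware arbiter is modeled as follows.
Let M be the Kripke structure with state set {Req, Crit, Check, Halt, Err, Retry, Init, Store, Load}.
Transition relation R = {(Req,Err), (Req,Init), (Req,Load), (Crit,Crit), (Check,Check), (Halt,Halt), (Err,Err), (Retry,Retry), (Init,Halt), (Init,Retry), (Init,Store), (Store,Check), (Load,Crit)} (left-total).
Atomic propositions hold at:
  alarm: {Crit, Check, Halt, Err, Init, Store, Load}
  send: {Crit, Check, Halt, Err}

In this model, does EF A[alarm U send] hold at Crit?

A[alarm U send]: least fixpoint, start Z0 = Sat(send) = {Crit, Check, Halt, Err}, add states in Sat(alarm) with every successor in Z. Z1 = {Crit, Check, Halt, Err, Store, Load}; fixed.
Sat(A[alarm U send]) = {Crit, Check, Halt, Err, Store, Load}
EF A[alarm U send]: least fixpoint, start Z0 = {Crit, Check, Halt, Err, Store, Load}, add states with some successor in Z. Z1 = {Req, Crit, Check, Halt, Err, Init, Store, Load}; fixed.
Sat(EF A[alarm U send]) = {Req, Crit, Check, Halt, Err, Init, Store, Load}
Crit ∈ Sat(EF A[alarm U send]) = {Req, Crit, Check, Halt, Err, Init, Store, Load}, so the formula holds at Crit.

Yes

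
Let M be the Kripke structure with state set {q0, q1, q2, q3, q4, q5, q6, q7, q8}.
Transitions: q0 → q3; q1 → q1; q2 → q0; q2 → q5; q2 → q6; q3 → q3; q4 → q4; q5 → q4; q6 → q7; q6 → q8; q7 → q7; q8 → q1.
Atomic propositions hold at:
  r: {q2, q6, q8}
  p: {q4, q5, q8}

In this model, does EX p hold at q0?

No

Sat(EX p) = {s : some successor in {q4, q5, q8}} = {q2, q4, q5, q6}
q0 ∉ Sat(EX p) = {q2, q4, q5, q6}, so the formula does not hold at q0.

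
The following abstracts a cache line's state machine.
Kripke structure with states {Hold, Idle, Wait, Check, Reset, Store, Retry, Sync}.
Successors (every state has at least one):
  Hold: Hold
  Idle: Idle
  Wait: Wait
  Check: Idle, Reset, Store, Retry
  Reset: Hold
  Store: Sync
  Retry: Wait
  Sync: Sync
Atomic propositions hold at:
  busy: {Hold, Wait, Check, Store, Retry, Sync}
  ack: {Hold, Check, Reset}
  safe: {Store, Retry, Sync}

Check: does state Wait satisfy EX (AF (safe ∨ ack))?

No

Sat(safe ∨ ack) = {Hold, Check, Reset, Store, Retry, Sync}
AF (safe ∨ ack): least fixpoint, start Z0 = {Hold, Check, Reset, Store, Retry, Sync}, add states with every successor in Z. Already a fixed point.
Sat(AF (safe ∨ ack)) = {Hold, Check, Reset, Store, Retry, Sync}
Sat(EX (AF (safe ∨ ack))) = {s : some successor in {Hold, Check, Reset, Store, Retry, Sync}} = {Hold, Check, Reset, Store, Sync}
Wait ∉ Sat(EX (AF (safe ∨ ack))) = {Hold, Check, Reset, Store, Sync}, so the formula does not hold at Wait.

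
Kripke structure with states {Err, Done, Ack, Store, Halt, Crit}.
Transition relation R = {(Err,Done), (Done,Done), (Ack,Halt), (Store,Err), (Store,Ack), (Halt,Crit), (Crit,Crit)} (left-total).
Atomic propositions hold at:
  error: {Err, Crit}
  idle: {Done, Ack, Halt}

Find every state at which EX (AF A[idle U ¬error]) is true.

{Err, Done, Ack, Store}

Sat(¬error) = {Done, Ack, Store, Halt}
A[idle U ¬error]: least fixpoint, start Z0 = Sat(¬error) = {Done, Ack, Store, Halt}, add states in Sat(idle) with every successor in Z. Already a fixed point.
Sat(A[idle U ¬error]) = {Done, Ack, Store, Halt}
AF A[idle U ¬error]: least fixpoint, start Z0 = {Done, Ack, Store, Halt}, add states with every successor in Z. Z1 = {Err, Done, Ack, Store, Halt}; fixed.
Sat(AF A[idle U ¬error]) = {Err, Done, Ack, Store, Halt}
Sat(EX (AF A[idle U ¬error])) = {s : some successor in {Err, Done, Ack, Store, Halt}} = {Err, Done, Ack, Store}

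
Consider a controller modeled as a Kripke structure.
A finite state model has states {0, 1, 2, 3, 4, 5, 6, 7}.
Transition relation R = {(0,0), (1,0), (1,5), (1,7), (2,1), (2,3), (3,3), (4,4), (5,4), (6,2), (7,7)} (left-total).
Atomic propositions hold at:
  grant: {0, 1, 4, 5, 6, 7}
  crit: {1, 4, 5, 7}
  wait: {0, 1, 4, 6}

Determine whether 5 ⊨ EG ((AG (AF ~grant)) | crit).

Sat(~grant) = {2, 3}
AF ~grant: least fixpoint, start Z0 = {2, 3}, add states with every successor in Z. Z1 = {2, 3, 6}; fixed.
Sat(AF ~grant) = {2, 3, 6}
AG (AF ~grant): greatest fixpoint, start Z0 = {2, 3, 6}, keep only states in Sat with every successor in Z. Z1 = {3, 6}; Z2 = {3}; fixed.
Sat(AG (AF ~grant)) = {3}
Sat((AG (AF ~grant)) | crit) = {1, 3, 4, 5, 7}
EG ((AG (AF ~grant)) | crit): greatest fixpoint, start Z0 = {1, 3, 4, 5, 7}, keep only states in Sat with some successor in Z. Already a fixed point.
Sat(EG ((AG (AF ~grant)) | crit)) = {1, 3, 4, 5, 7}
5 ∈ Sat(EG ((AG (AF ~grant)) | crit)) = {1, 3, 4, 5, 7}, so the formula holds at 5.

Yes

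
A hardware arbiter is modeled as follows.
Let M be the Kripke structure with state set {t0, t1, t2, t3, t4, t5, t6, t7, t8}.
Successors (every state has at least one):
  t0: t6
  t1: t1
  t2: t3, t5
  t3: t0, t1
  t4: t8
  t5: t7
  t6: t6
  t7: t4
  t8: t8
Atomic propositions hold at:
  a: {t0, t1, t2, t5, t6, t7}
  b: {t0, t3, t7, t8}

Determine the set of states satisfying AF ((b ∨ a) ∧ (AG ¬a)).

{t4, t5, t7, t8}

Sat(b ∨ a) = {t0, t1, t2, t3, t5, t6, t7, t8}
Sat(¬a) = {t3, t4, t8}
AG ¬a: greatest fixpoint, start Z0 = {t3, t4, t8}, keep only states in Sat with every successor in Z. Z1 = {t4, t8}; fixed.
Sat(AG ¬a) = {t4, t8}
Sat((b ∨ a) ∧ (AG ¬a)) = {t8}
AF ((b ∨ a) ∧ (AG ¬a)): least fixpoint, start Z0 = {t8}, add states with every successor in Z. Z1 = {t4, t8}; Z2 = {t4, t7, t8}; Z3 = {t4, t5, t7, t8}; fixed.
Sat(AF ((b ∨ a) ∧ (AG ¬a))) = {t4, t5, t7, t8}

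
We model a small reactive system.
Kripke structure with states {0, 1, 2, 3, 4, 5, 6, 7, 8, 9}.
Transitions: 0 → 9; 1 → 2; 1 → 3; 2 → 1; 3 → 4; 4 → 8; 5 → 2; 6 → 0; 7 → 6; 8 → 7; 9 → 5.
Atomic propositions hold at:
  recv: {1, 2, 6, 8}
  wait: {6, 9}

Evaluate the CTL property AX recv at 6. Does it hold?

No

Sat(AX recv) = {s : every successor in {1, 2, 6, 8}} = {2, 4, 5, 7}
6 ∉ Sat(AX recv) = {2, 4, 5, 7}, so the formula does not hold at 6.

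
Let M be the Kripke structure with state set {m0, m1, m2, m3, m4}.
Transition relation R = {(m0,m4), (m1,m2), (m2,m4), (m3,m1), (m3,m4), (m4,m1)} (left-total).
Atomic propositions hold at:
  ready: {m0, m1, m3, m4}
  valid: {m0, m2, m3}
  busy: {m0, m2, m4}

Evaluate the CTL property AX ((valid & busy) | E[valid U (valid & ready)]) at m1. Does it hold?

Yes

Sat(valid & busy) = {m0, m2}
Sat(valid & ready) = {m0, m3}
E[valid U (valid & ready)]: least fixpoint, start Z0 = Sat((valid & ready)) = {m0, m3}, add states in Sat(valid) with some successor in Z. Already a fixed point.
Sat(E[valid U (valid & ready)]) = {m0, m3}
Sat((valid & busy) | E[valid U (valid & ready)]) = {m0, m2, m3}
Sat(AX ((valid & busy) | E[valid U (valid & ready)])) = {s : every successor in {m0, m2, m3}} = {m1}
m1 ∈ Sat(AX ((valid & busy) | E[valid U (valid & ready)])) = {m1}, so the formula holds at m1.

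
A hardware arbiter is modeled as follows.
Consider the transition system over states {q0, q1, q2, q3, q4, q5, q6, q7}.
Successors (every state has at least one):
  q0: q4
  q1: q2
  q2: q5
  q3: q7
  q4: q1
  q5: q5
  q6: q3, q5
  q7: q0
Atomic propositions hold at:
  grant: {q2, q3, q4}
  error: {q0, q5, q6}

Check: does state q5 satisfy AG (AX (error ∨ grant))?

Sat(error ∨ grant) = {q0, q2, q3, q4, q5, q6}
Sat(AX (error ∨ grant)) = {s : every successor in {q0, q2, q3, q4, q5, q6}} = {q0, q1, q2, q5, q6, q7}
AG (AX (error ∨ grant)): greatest fixpoint, start Z0 = {q0, q1, q2, q5, q6, q7}, keep only states in Sat with every successor in Z. Z1 = {q1, q2, q5, q7}; Z2 = {q1, q2, q5}; fixed.
Sat(AG (AX (error ∨ grant))) = {q1, q2, q5}
q5 ∈ Sat(AG (AX (error ∨ grant))) = {q1, q2, q5}, so the formula holds at q5.

Yes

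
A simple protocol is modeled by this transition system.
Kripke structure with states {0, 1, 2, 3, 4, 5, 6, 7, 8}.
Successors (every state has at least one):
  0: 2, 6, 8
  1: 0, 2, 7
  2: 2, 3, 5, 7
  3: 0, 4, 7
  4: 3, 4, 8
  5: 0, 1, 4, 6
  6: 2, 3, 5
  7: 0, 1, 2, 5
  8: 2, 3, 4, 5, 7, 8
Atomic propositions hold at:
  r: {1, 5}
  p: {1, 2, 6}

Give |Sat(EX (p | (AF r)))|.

7

AF r: least fixpoint, start Z0 = {1, 5}, add states with every successor in Z. Already a fixed point.
Sat(AF r) = {1, 5}
Sat(p | (AF r)) = {1, 2, 5, 6}
Sat(EX (p | (AF r))) = {s : some successor in {1, 2, 5, 6}} = {0, 1, 2, 5, 6, 7, 8}
|Sat(EX (p | (AF r)))| = |{0, 1, 2, 5, 6, 7, 8}| = 7.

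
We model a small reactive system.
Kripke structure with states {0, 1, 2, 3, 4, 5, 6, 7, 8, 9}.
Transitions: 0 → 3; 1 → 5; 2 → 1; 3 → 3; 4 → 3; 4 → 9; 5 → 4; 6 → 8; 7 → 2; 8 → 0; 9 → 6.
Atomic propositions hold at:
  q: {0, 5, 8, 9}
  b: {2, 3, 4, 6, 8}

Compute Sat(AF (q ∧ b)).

Sat(q ∧ b) = {8}
AF (q ∧ b): least fixpoint, start Z0 = {8}, add states with every successor in Z. Z1 = {6, 8}; Z2 = {6, 8, 9}; fixed.
Sat(AF (q ∧ b)) = {6, 8, 9}

{6, 8, 9}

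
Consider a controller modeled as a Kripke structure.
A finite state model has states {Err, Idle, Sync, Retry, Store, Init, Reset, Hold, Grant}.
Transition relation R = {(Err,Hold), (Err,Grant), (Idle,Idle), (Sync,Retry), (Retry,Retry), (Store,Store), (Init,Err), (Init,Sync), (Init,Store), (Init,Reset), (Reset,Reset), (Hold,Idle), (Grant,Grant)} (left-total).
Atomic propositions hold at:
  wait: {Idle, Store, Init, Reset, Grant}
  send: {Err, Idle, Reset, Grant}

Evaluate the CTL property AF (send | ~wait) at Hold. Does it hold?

Sat(~wait) = {Err, Sync, Retry, Hold}
Sat(send | ~wait) = {Err, Idle, Sync, Retry, Reset, Hold, Grant}
AF (send | ~wait): least fixpoint, start Z0 = {Err, Idle, Sync, Retry, Reset, Hold, Grant}, add states with every successor in Z. Already a fixed point.
Sat(AF (send | ~wait)) = {Err, Idle, Sync, Retry, Reset, Hold, Grant}
Hold ∈ Sat(AF (send | ~wait)) = {Err, Idle, Sync, Retry, Reset, Hold, Grant}, so the formula holds at Hold.

Yes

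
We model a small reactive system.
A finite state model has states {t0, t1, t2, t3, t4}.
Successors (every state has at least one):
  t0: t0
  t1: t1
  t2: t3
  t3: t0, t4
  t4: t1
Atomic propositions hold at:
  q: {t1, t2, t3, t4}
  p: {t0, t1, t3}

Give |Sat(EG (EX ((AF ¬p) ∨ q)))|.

4

Sat(¬p) = {t2, t4}
AF ¬p: least fixpoint, start Z0 = {t2, t4}, add states with every successor in Z. Already a fixed point.
Sat(AF ¬p) = {t2, t4}
Sat((AF ¬p) ∨ q) = {t1, t2, t3, t4}
Sat(EX ((AF ¬p) ∨ q)) = {s : some successor in {t1, t2, t3, t4}} = {t1, t2, t3, t4}
EG (EX ((AF ¬p) ∨ q)): greatest fixpoint, start Z0 = {t1, t2, t3, t4}, keep only states in Sat with some successor in Z. Already a fixed point.
Sat(EG (EX ((AF ¬p) ∨ q))) = {t1, t2, t3, t4}
|Sat(EG (EX ((AF ¬p) ∨ q)))| = |{t1, t2, t3, t4}| = 4.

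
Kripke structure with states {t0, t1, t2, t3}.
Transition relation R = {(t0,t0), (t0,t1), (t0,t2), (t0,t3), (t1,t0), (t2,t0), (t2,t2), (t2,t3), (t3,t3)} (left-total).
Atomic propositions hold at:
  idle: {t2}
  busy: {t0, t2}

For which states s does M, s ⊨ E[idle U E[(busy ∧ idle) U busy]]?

{t0, t2}

Sat(busy ∧ idle) = {t2}
E[(busy ∧ idle) U busy]: least fixpoint, start Z0 = Sat(busy) = {t0, t2}, add states in Sat(busy ∧ idle) with some successor in Z. Already a fixed point.
Sat(E[(busy ∧ idle) U busy]) = {t0, t2}
E[idle U E[(busy ∧ idle) U busy]]: least fixpoint, start Z0 = Sat(E[(busy ∧ idle) U busy]) = {t0, t2}, add states in Sat(idle) with some successor in Z. Already a fixed point.
Sat(E[idle U E[(busy ∧ idle) U busy]]) = {t0, t2}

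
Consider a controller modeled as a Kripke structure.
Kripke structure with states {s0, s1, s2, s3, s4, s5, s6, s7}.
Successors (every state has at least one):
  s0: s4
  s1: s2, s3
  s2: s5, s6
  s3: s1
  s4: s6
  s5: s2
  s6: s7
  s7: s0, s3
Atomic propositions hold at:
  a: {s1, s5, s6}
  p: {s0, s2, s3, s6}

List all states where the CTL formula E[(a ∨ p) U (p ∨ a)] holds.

Sat(a ∨ p) = {s0, s1, s2, s3, s5, s6}
Sat(p ∨ a) = {s0, s1, s2, s3, s5, s6}
E[(a ∨ p) U (p ∨ a)]: least fixpoint, start Z0 = Sat((p ∨ a)) = {s0, s1, s2, s3, s5, s6}, add states in Sat(a ∨ p) with some successor in Z. Already a fixed point.
Sat(E[(a ∨ p) U (p ∨ a)]) = {s0, s1, s2, s3, s5, s6}

{s0, s1, s2, s3, s5, s6}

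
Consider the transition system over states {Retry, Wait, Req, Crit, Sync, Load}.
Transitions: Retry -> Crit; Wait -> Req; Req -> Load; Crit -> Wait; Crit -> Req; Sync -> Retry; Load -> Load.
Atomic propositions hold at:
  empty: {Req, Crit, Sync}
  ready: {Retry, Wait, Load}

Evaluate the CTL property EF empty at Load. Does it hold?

No

EF empty: least fixpoint, start Z0 = {Req, Crit, Sync}, add states with some successor in Z. Z1 = {Retry, Wait, Req, Crit, Sync}; fixed.
Sat(EF empty) = {Retry, Wait, Req, Crit, Sync}
Load ∉ Sat(EF empty) = {Retry, Wait, Req, Crit, Sync}, so the formula does not hold at Load.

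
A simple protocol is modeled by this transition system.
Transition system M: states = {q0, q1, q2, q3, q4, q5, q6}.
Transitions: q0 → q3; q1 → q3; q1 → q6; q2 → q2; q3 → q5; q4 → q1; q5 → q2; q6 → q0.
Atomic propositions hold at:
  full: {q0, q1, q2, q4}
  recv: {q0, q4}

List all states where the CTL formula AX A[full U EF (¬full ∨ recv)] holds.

Sat(¬full) = {q3, q5, q6}
Sat(¬full ∨ recv) = {q0, q3, q4, q5, q6}
EF (¬full ∨ recv): least fixpoint, start Z0 = {q0, q3, q4, q5, q6}, add states with some successor in Z. Z1 = {q0, q1, q3, q4, q5, q6}; fixed.
Sat(EF (¬full ∨ recv)) = {q0, q1, q3, q4, q5, q6}
A[full U EF (¬full ∨ recv)]: least fixpoint, start Z0 = Sat(EF (¬full ∨ recv)) = {q0, q1, q3, q4, q5, q6}, add states in Sat(full) with every successor in Z. Already a fixed point.
Sat(A[full U EF (¬full ∨ recv)]) = {q0, q1, q3, q4, q5, q6}
Sat(AX A[full U EF (¬full ∨ recv)]) = {s : every successor in {q0, q1, q3, q4, q5, q6}} = {q0, q1, q3, q4, q6}

{q0, q1, q3, q4, q6}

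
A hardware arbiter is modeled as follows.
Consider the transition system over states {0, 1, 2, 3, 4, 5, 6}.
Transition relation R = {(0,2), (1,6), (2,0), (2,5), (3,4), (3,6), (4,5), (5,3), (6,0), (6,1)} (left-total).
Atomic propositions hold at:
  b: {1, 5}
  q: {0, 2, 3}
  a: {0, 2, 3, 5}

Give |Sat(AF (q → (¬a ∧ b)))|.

Sat(¬a) = {1, 4, 6}
Sat(¬a ∧ b) = {1}
Sat(q → (¬a ∧ b)) = {1, 4, 5, 6}
AF (q → (¬a ∧ b)): least fixpoint, start Z0 = {1, 4, 5, 6}, add states with every successor in Z. Z1 = {1, 3, 4, 5, 6}; fixed.
Sat(AF (q → (¬a ∧ b))) = {1, 3, 4, 5, 6}
|Sat(AF (q → (¬a ∧ b)))| = |{1, 3, 4, 5, 6}| = 5.

5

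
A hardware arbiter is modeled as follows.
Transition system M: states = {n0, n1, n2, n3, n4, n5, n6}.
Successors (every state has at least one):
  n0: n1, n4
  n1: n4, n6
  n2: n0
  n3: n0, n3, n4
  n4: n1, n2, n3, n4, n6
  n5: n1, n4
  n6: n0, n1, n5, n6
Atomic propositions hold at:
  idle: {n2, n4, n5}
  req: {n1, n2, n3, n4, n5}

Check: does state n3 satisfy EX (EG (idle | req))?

Yes

Sat(idle | req) = {n1, n2, n3, n4, n5}
EG (idle | req): greatest fixpoint, start Z0 = {n1, n2, n3, n4, n5}, keep only states in Sat with some successor in Z. Z1 = {n1, n3, n4, n5}; fixed.
Sat(EG (idle | req)) = {n1, n3, n4, n5}
Sat(EX (EG (idle | req))) = {s : some successor in {n1, n3, n4, n5}} = {n0, n1, n3, n4, n5, n6}
n3 ∈ Sat(EX (EG (idle | req))) = {n0, n1, n3, n4, n5, n6}, so the formula holds at n3.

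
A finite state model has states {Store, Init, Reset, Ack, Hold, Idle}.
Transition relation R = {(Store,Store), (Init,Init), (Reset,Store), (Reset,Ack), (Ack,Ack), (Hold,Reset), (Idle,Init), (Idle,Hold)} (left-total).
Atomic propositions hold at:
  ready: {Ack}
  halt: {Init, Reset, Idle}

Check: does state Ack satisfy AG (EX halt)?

No

Sat(EX halt) = {s : some successor in {Init, Reset, Idle}} = {Init, Hold, Idle}
AG (EX halt): greatest fixpoint, start Z0 = {Init, Hold, Idle}, keep only states in Sat with every successor in Z. Z1 = {Init, Idle}; Z2 = {Init}; fixed.
Sat(AG (EX halt)) = {Init}
Ack ∉ Sat(AG (EX halt)) = {Init}, so the formula does not hold at Ack.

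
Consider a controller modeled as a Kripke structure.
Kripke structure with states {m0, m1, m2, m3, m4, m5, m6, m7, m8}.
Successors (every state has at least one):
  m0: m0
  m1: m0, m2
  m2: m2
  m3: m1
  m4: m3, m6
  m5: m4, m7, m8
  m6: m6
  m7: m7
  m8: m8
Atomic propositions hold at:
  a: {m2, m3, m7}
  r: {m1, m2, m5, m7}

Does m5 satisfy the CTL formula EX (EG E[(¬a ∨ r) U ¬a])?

Sat(¬a) = {m0, m1, m4, m5, m6, m8}
Sat(¬a ∨ r) = {m0, m1, m2, m4, m5, m6, m7, m8}
E[(¬a ∨ r) U ¬a]: least fixpoint, start Z0 = Sat(¬a) = {m0, m1, m4, m5, m6, m8}, add states in Sat(¬a ∨ r) with some successor in Z. Already a fixed point.
Sat(E[(¬a ∨ r) U ¬a]) = {m0, m1, m4, m5, m6, m8}
EG E[(¬a ∨ r) U ¬a]: greatest fixpoint, start Z0 = {m0, m1, m4, m5, m6, m8}, keep only states in Sat with some successor in Z. Already a fixed point.
Sat(EG E[(¬a ∨ r) U ¬a]) = {m0, m1, m4, m5, m6, m8}
Sat(EX (EG E[(¬a ∨ r) U ¬a])) = {s : some successor in {m0, m1, m4, m5, m6, m8}} = {m0, m1, m3, m4, m5, m6, m8}
m5 ∈ Sat(EX (EG E[(¬a ∨ r) U ¬a])) = {m0, m1, m3, m4, m5, m6, m8}, so the formula holds at m5.

Yes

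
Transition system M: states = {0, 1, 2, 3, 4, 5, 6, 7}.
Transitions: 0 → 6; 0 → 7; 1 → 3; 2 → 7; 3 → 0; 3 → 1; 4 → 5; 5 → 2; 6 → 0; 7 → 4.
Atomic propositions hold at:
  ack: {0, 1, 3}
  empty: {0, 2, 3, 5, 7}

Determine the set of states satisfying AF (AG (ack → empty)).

Sat(ack → empty) = {0, 2, 3, 4, 5, 6, 7}
AG (ack → empty): greatest fixpoint, start Z0 = {0, 2, 3, 4, 5, 6, 7}, keep only states in Sat with every successor in Z. Z1 = {0, 2, 4, 5, 6, 7}; fixed.
Sat(AG (ack → empty)) = {0, 2, 4, 5, 6, 7}
AF (AG (ack → empty)): least fixpoint, start Z0 = {0, 2, 4, 5, 6, 7}, add states with every successor in Z. Already a fixed point.
Sat(AF (AG (ack → empty))) = {0, 2, 4, 5, 6, 7}

{0, 2, 4, 5, 6, 7}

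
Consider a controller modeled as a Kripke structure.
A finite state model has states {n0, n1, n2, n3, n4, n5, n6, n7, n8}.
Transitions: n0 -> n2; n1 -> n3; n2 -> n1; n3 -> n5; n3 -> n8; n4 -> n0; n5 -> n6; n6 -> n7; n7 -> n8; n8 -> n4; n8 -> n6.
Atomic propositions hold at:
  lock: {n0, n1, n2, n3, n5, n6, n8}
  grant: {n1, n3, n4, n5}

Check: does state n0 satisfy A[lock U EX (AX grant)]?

Yes

Sat(AX grant) = {s : every successor in {n1, n3, n4, n5}} = {n1, n2}
Sat(EX (AX grant)) = {s : some successor in {n1, n2}} = {n0, n2}
A[lock U EX (AX grant)]: least fixpoint, start Z0 = Sat(EX (AX grant)) = {n0, n2}, add states in Sat(lock) with every successor in Z. Already a fixed point.
Sat(A[lock U EX (AX grant)]) = {n0, n2}
n0 ∈ Sat(A[lock U EX (AX grant)]) = {n0, n2}, so the formula holds at n0.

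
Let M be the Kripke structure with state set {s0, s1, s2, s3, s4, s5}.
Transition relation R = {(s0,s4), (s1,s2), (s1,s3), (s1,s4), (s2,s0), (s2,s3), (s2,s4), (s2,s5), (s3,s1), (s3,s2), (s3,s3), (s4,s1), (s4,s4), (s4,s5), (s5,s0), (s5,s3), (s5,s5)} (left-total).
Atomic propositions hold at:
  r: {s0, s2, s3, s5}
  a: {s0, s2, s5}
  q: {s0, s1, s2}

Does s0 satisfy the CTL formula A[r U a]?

Yes

A[r U a]: least fixpoint, start Z0 = Sat(a) = {s0, s2, s5}, add states in Sat(r) with every successor in Z. Already a fixed point.
Sat(A[r U a]) = {s0, s2, s5}
s0 ∈ Sat(A[r U a]) = {s0, s2, s5}, so the formula holds at s0.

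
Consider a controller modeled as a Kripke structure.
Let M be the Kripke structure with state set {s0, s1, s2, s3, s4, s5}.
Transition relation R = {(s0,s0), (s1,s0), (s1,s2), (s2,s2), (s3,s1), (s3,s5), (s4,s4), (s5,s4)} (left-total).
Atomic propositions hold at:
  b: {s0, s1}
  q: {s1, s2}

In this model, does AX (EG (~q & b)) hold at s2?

Sat(~q) = {s0, s3, s4, s5}
Sat(~q & b) = {s0}
EG (~q & b): greatest fixpoint, start Z0 = {s0}, keep only states in Sat with some successor in Z. Already a fixed point.
Sat(EG (~q & b)) = {s0}
Sat(AX (EG (~q & b))) = {s : every successor in {s0}} = {s0}
s2 ∉ Sat(AX (EG (~q & b))) = {s0}, so the formula does not hold at s2.

No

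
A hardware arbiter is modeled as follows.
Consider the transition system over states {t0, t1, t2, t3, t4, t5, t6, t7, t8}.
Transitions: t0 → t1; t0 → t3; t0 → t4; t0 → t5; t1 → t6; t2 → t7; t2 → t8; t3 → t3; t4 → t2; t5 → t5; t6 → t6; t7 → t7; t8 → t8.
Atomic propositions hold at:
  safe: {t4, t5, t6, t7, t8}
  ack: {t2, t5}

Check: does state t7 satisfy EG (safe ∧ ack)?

No

Sat(safe ∧ ack) = {t5}
EG (safe ∧ ack): greatest fixpoint, start Z0 = {t5}, keep only states in Sat with some successor in Z. Already a fixed point.
Sat(EG (safe ∧ ack)) = {t5}
t7 ∉ Sat(EG (safe ∧ ack)) = {t5}, so the formula does not hold at t7.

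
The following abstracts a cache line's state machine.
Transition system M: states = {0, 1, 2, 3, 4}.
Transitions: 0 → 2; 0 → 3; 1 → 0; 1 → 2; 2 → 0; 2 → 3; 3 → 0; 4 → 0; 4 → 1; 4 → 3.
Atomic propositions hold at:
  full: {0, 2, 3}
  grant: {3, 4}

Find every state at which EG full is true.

EG full: greatest fixpoint, start Z0 = {0, 2, 3}, keep only states in Sat with some successor in Z. Already a fixed point.
Sat(EG full) = {0, 2, 3}

{0, 2, 3}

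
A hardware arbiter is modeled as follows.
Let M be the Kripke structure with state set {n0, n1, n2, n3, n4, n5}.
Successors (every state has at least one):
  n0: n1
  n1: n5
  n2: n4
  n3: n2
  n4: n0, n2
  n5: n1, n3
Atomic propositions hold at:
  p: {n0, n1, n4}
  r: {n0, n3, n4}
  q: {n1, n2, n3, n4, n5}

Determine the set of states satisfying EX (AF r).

{n2, n3, n4, n5}

AF r: least fixpoint, start Z0 = {n0, n3, n4}, add states with every successor in Z. Z1 = {n0, n2, n3, n4}; fixed.
Sat(AF r) = {n0, n2, n3, n4}
Sat(EX (AF r)) = {s : some successor in {n0, n2, n3, n4}} = {n2, n3, n4, n5}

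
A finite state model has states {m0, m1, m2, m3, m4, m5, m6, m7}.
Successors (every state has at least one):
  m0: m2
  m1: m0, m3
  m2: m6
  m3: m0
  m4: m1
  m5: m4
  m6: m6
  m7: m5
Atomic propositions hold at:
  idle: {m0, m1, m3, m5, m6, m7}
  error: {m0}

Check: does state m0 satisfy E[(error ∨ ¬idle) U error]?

Sat(¬idle) = {m2, m4}
Sat(error ∨ ¬idle) = {m0, m2, m4}
E[(error ∨ ¬idle) U error]: least fixpoint, start Z0 = Sat(error) = {m0}, add states in Sat(error ∨ ¬idle) with some successor in Z. Already a fixed point.
Sat(E[(error ∨ ¬idle) U error]) = {m0}
m0 ∈ Sat(E[(error ∨ ¬idle) U error]) = {m0}, so the formula holds at m0.

Yes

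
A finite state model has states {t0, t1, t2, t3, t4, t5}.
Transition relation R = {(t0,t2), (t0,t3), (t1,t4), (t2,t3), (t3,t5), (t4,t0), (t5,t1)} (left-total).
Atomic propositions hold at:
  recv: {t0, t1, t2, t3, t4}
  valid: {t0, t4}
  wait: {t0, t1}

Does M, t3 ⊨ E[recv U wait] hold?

No

E[recv U wait]: least fixpoint, start Z0 = Sat(wait) = {t0, t1}, add states in Sat(recv) with some successor in Z. Z1 = {t0, t1, t4}; fixed.
Sat(E[recv U wait]) = {t0, t1, t4}
t3 ∉ Sat(E[recv U wait]) = {t0, t1, t4}, so the formula does not hold at t3.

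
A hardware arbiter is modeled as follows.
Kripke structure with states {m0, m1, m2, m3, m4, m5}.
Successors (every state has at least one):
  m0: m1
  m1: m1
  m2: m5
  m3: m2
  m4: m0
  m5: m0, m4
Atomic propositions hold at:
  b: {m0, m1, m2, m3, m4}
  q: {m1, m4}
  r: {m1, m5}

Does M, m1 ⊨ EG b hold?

Yes

EG b: greatest fixpoint, start Z0 = {m0, m1, m2, m3, m4}, keep only states in Sat with some successor in Z. Z1 = {m0, m1, m3, m4}; Z2 = {m0, m1, m4}; fixed.
Sat(EG b) = {m0, m1, m4}
m1 ∈ Sat(EG b) = {m0, m1, m4}, so the formula holds at m1.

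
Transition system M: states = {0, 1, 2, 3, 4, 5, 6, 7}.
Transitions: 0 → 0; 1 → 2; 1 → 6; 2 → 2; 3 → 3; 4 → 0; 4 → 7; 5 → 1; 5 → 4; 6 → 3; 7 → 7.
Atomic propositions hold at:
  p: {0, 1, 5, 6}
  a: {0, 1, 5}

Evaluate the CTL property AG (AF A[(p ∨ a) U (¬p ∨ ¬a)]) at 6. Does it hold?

Yes

Sat(p ∨ a) = {0, 1, 5, 6}
Sat(¬p) = {2, 3, 4, 7}
Sat(¬a) = {2, 3, 4, 6, 7}
Sat(¬p ∨ ¬a) = {2, 3, 4, 6, 7}
A[(p ∨ a) U (¬p ∨ ¬a)]: least fixpoint, start Z0 = Sat((¬p ∨ ¬a)) = {2, 3, 4, 6, 7}, add states in Sat(p ∨ a) with every successor in Z. Z1 = {1, 2, 3, 4, 6, 7}; Z2 = {1, 2, 3, 4, 5, 6, 7}; fixed.
Sat(A[(p ∨ a) U (¬p ∨ ¬a)]) = {1, 2, 3, 4, 5, 6, 7}
AF A[(p ∨ a) U (¬p ∨ ¬a)]: least fixpoint, start Z0 = {1, 2, 3, 4, 5, 6, 7}, add states with every successor in Z. Already a fixed point.
Sat(AF A[(p ∨ a) U (¬p ∨ ¬a)]) = {1, 2, 3, 4, 5, 6, 7}
AG (AF A[(p ∨ a) U (¬p ∨ ¬a)]): greatest fixpoint, start Z0 = {1, 2, 3, 4, 5, 6, 7}, keep only states in Sat with every successor in Z. Z1 = {1, 2, 3, 5, 6, 7}; Z2 = {1, 2, 3, 6, 7}; fixed.
Sat(AG (AF A[(p ∨ a) U (¬p ∨ ¬a)])) = {1, 2, 3, 6, 7}
6 ∈ Sat(AG (AF A[(p ∨ a) U (¬p ∨ ¬a)])) = {1, 2, 3, 6, 7}, so the formula holds at 6.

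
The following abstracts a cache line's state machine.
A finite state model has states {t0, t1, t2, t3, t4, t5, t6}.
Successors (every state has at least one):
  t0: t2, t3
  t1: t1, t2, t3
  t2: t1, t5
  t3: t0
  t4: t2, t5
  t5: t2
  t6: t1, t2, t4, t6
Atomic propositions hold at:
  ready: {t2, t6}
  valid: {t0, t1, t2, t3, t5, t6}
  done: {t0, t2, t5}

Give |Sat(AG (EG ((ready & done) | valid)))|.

Sat(ready & done) = {t2}
Sat((ready & done) | valid) = {t0, t1, t2, t3, t5, t6}
EG ((ready & done) | valid): greatest fixpoint, start Z0 = {t0, t1, t2, t3, t5, t6}, keep only states in Sat with some successor in Z. Already a fixed point.
Sat(EG ((ready & done) | valid)) = {t0, t1, t2, t3, t5, t6}
AG (EG ((ready & done) | valid)): greatest fixpoint, start Z0 = {t0, t1, t2, t3, t5, t6}, keep only states in Sat with every successor in Z. Z1 = {t0, t1, t2, t3, t5}; fixed.
Sat(AG (EG ((ready & done) | valid))) = {t0, t1, t2, t3, t5}
|Sat(AG (EG ((ready & done) | valid)))| = |{t0, t1, t2, t3, t5}| = 5.

5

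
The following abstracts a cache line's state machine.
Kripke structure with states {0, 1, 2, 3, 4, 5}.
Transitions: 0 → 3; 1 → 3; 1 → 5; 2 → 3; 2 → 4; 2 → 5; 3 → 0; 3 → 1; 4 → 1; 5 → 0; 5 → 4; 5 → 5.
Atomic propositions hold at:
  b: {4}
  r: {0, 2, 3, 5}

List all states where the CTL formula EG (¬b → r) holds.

Sat(¬b) = {0, 1, 2, 3, 5}
Sat(¬b → r) = {0, 2, 3, 4, 5}
EG (¬b → r): greatest fixpoint, start Z0 = {0, 2, 3, 4, 5}, keep only states in Sat with some successor in Z. Z1 = {0, 2, 3, 5}; fixed.
Sat(EG (¬b → r)) = {0, 2, 3, 5}

{0, 2, 3, 5}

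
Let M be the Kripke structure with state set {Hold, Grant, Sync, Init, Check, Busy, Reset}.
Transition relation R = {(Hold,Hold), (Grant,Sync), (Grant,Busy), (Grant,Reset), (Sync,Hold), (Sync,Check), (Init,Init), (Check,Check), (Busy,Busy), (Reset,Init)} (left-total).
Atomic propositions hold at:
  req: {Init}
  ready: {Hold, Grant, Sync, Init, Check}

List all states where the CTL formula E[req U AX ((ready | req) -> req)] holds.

{Init, Busy, Reset}

Sat(ready | req) = {Hold, Grant, Sync, Init, Check}
Sat((ready | req) -> req) = {Init, Busy, Reset}
Sat(AX ((ready | req) -> req)) = {s : every successor in {Init, Busy, Reset}} = {Init, Busy, Reset}
E[req U AX ((ready | req) -> req)]: least fixpoint, start Z0 = Sat(AX ((ready | req) -> req)) = {Init, Busy, Reset}, add states in Sat(req) with some successor in Z. Already a fixed point.
Sat(E[req U AX ((ready | req) -> req)]) = {Init, Busy, Reset}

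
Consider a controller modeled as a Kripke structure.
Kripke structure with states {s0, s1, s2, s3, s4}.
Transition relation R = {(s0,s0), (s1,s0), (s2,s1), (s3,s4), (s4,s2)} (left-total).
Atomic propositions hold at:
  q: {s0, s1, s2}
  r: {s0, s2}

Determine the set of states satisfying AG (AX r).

{s0, s1}

Sat(AX r) = {s : every successor in {s0, s2}} = {s0, s1, s4}
AG (AX r): greatest fixpoint, start Z0 = {s0, s1, s4}, keep only states in Sat with every successor in Z. Z1 = {s0, s1}; fixed.
Sat(AG (AX r)) = {s0, s1}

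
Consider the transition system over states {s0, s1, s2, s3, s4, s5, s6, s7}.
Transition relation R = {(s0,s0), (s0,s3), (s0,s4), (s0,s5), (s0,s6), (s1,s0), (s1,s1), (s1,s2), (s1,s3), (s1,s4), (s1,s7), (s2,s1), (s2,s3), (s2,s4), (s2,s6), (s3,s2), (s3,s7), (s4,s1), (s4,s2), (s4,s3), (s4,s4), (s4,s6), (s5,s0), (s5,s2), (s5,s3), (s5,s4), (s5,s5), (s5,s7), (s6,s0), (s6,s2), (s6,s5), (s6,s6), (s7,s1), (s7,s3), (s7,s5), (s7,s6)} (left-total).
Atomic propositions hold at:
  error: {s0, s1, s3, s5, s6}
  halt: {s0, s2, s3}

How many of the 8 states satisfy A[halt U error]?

5

A[halt U error]: least fixpoint, start Z0 = Sat(error) = {s0, s1, s3, s5, s6}, add states in Sat(halt) with every successor in Z. Already a fixed point.
Sat(A[halt U error]) = {s0, s1, s3, s5, s6}
|Sat(A[halt U error])| = |{s0, s1, s3, s5, s6}| = 5.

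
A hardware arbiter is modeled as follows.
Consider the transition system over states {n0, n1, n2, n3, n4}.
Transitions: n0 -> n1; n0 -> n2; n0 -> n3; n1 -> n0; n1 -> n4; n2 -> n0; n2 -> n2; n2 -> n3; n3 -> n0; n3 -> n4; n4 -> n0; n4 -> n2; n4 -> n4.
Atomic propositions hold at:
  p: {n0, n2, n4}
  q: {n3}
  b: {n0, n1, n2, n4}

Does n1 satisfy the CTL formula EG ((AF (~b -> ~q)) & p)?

Sat(~b) = {n3}
Sat(~q) = {n0, n1, n2, n4}
Sat(~b -> ~q) = {n0, n1, n2, n4}
AF (~b -> ~q): least fixpoint, start Z0 = {n0, n1, n2, n4}, add states with every successor in Z. Z1 = {n0, n1, n2, n3, n4}; fixed.
Sat(AF (~b -> ~q)) = {n0, n1, n2, n3, n4}
Sat((AF (~b -> ~q)) & p) = {n0, n2, n4}
EG ((AF (~b -> ~q)) & p): greatest fixpoint, start Z0 = {n0, n2, n4}, keep only states in Sat with some successor in Z. Already a fixed point.
Sat(EG ((AF (~b -> ~q)) & p)) = {n0, n2, n4}
n1 ∉ Sat(EG ((AF (~b -> ~q)) & p)) = {n0, n2, n4}, so the formula does not hold at n1.

No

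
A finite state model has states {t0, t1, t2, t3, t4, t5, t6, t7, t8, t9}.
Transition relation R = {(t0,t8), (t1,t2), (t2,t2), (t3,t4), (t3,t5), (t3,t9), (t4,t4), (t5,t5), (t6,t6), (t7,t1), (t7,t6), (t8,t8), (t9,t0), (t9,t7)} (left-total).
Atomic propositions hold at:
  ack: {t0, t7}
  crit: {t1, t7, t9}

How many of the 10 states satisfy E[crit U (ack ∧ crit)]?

2

Sat(ack ∧ crit) = {t7}
E[crit U (ack ∧ crit)]: least fixpoint, start Z0 = Sat((ack ∧ crit)) = {t7}, add states in Sat(crit) with some successor in Z. Z1 = {t7, t9}; fixed.
Sat(E[crit U (ack ∧ crit)]) = {t7, t9}
|Sat(E[crit U (ack ∧ crit)])| = |{t7, t9}| = 2.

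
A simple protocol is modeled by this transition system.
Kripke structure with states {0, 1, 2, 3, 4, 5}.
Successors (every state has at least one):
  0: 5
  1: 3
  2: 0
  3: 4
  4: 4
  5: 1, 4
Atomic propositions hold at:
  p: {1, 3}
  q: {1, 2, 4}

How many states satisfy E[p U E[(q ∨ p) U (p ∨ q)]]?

Sat(q ∨ p) = {1, 2, 3, 4}
Sat(p ∨ q) = {1, 2, 3, 4}
E[(q ∨ p) U (p ∨ q)]: least fixpoint, start Z0 = Sat((p ∨ q)) = {1, 2, 3, 4}, add states in Sat(q ∨ p) with some successor in Z. Already a fixed point.
Sat(E[(q ∨ p) U (p ∨ q)]) = {1, 2, 3, 4}
E[p U E[(q ∨ p) U (p ∨ q)]]: least fixpoint, start Z0 = Sat(E[(q ∨ p) U (p ∨ q)]) = {1, 2, 3, 4}, add states in Sat(p) with some successor in Z. Already a fixed point.
Sat(E[p U E[(q ∨ p) U (p ∨ q)]]) = {1, 2, 3, 4}
|Sat(E[p U E[(q ∨ p) U (p ∨ q)]])| = |{1, 2, 3, 4}| = 4.

4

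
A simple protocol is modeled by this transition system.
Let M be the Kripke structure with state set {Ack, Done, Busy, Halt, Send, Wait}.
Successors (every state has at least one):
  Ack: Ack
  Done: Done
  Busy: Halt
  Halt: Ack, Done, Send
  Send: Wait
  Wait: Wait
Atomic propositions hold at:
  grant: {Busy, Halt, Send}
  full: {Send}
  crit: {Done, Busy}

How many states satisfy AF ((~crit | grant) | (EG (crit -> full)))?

5

Sat(~crit) = {Ack, Halt, Send, Wait}
Sat(~crit | grant) = {Ack, Busy, Halt, Send, Wait}
Sat(crit -> full) = {Ack, Halt, Send, Wait}
EG (crit -> full): greatest fixpoint, start Z0 = {Ack, Halt, Send, Wait}, keep only states in Sat with some successor in Z. Already a fixed point.
Sat(EG (crit -> full)) = {Ack, Halt, Send, Wait}
Sat((~crit | grant) | (EG (crit -> full))) = {Ack, Busy, Halt, Send, Wait}
AF ((~crit | grant) | (EG (crit -> full))): least fixpoint, start Z0 = {Ack, Busy, Halt, Send, Wait}, add states with every successor in Z. Already a fixed point.
Sat(AF ((~crit | grant) | (EG (crit -> full)))) = {Ack, Busy, Halt, Send, Wait}
|Sat(AF ((~crit | grant) | (EG (crit -> full))))| = |{Ack, Busy, Halt, Send, Wait}| = 5.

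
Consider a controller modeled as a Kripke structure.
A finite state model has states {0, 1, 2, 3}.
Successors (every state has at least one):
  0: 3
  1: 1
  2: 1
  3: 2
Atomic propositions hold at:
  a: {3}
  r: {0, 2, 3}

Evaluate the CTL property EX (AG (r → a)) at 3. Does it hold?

Sat(r → a) = {1, 3}
AG (r → a): greatest fixpoint, start Z0 = {1, 3}, keep only states in Sat with every successor in Z. Z1 = {1}; fixed.
Sat(AG (r → a)) = {1}
Sat(EX (AG (r → a))) = {s : some successor in {1}} = {1, 2}
3 ∉ Sat(EX (AG (r → a))) = {1, 2}, so the formula does not hold at 3.

No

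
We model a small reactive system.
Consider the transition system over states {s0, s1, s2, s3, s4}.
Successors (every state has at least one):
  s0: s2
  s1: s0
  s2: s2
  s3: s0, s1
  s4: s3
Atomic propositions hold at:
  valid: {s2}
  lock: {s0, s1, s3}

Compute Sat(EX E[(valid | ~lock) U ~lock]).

Sat(~lock) = {s2, s4}
Sat(valid | ~lock) = {s2, s4}
E[(valid | ~lock) U ~lock]: least fixpoint, start Z0 = Sat(~lock) = {s2, s4}, add states in Sat(valid | ~lock) with some successor in Z. Already a fixed point.
Sat(E[(valid | ~lock) U ~lock]) = {s2, s4}
Sat(EX E[(valid | ~lock) U ~lock]) = {s : some successor in {s2, s4}} = {s0, s2}

{s0, s2}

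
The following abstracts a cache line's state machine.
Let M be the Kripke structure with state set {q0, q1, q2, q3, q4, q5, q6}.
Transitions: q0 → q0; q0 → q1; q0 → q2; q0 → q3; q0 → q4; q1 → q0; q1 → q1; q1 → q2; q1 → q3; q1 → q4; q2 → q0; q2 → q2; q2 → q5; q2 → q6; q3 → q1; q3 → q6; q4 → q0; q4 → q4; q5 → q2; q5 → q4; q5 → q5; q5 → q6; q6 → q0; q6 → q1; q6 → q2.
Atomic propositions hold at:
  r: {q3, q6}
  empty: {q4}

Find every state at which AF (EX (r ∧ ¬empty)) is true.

Sat(¬empty) = {q0, q1, q2, q3, q5, q6}
Sat(r ∧ ¬empty) = {q3, q6}
Sat(EX (r ∧ ¬empty)) = {s : some successor in {q3, q6}} = {q0, q1, q2, q3, q5}
AF (EX (r ∧ ¬empty)): least fixpoint, start Z0 = {q0, q1, q2, q3, q5}, add states with every successor in Z. Z1 = {q0, q1, q2, q3, q5, q6}; fixed.
Sat(AF (EX (r ∧ ¬empty))) = {q0, q1, q2, q3, q5, q6}

{q0, q1, q2, q3, q5, q6}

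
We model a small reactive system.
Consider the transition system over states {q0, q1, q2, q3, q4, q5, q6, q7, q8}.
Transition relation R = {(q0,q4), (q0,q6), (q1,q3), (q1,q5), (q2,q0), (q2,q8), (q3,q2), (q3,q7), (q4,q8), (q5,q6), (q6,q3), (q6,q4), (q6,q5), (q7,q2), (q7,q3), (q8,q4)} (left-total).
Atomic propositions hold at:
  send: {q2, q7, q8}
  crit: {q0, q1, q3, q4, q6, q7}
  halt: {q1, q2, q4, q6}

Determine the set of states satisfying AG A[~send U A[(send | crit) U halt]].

{q4, q8}

Sat(~send) = {q0, q1, q3, q4, q5, q6}
Sat(send | crit) = {q0, q1, q2, q3, q4, q6, q7, q8}
A[(send | crit) U halt]: least fixpoint, start Z0 = Sat(halt) = {q1, q2, q4, q6}, add states in Sat(send | crit) with every successor in Z. Z1 = {q0, q1, q2, q4, q6, q8}; fixed.
Sat(A[(send | crit) U halt]) = {q0, q1, q2, q4, q6, q8}
A[~send U A[(send | crit) U halt]]: least fixpoint, start Z0 = Sat(A[(send | crit) U halt]) = {q0, q1, q2, q4, q6, q8}, add states in Sat(~send) with every successor in Z. Z1 = {q0, q1, q2, q4, q5, q6, q8}; fixed.
Sat(A[~send U A[(send | crit) U halt]]) = {q0, q1, q2, q4, q5, q6, q8}
AG A[~send U A[(send | crit) U halt]]: greatest fixpoint, start Z0 = {q0, q1, q2, q4, q5, q6, q8}, keep only states in Sat with every successor in Z. Z1 = {q0, q2, q4, q5, q8}; Z2 = {q2, q4, q8}; Z3 = {q4, q8}; fixed.
Sat(AG A[~send U A[(send | crit) U halt]]) = {q4, q8}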